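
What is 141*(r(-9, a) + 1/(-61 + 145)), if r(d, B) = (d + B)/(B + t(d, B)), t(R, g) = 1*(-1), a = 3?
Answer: -11797/28 ≈ -421.32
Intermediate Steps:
t(R, g) = -1
r(d, B) = (B + d)/(-1 + B) (r(d, B) = (d + B)/(B - 1) = (B + d)/(-1 + B))
141*(r(-9, a) + 1/(-61 + 145)) = 141*((3 - 9)/(-1 + 3) + 1/(-61 + 145)) = 141*(-6/2 + 1/84) = 141*((½)*(-6) + 1/84) = 141*(-3 + 1/84) = 141*(-251/84) = -11797/28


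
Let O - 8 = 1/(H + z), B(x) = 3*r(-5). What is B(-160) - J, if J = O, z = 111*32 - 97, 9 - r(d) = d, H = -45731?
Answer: 1437385/42276 ≈ 34.000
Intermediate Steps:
r(d) = 9 - d
B(x) = 42 (B(x) = 3*(9 - 1*(-5)) = 3*(9 + 5) = 3*14 = 42)
z = 3455 (z = 3552 - 97 = 3455)
O = 338207/42276 (O = 8 + 1/(-45731 + 3455) = 8 + 1/(-42276) = 8 - 1/42276 = 338207/42276 ≈ 8.0000)
J = 338207/42276 ≈ 8.0000
B(-160) - J = 42 - 1*338207/42276 = 42 - 338207/42276 = 1437385/42276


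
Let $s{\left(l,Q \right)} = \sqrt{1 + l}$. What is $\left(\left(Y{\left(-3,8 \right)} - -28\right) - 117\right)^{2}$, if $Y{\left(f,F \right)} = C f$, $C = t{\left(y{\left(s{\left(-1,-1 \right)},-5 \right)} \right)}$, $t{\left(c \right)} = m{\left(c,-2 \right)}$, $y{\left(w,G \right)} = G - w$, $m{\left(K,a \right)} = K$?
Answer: $5476$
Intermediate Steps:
$t{\left(c \right)} = c$
$C = -5$ ($C = -5 - \sqrt{1 - 1} = -5 - \sqrt{0} = -5 - 0 = -5 + 0 = -5$)
$Y{\left(f,F \right)} = - 5 f$
$\left(\left(Y{\left(-3,8 \right)} - -28\right) - 117\right)^{2} = \left(\left(\left(-5\right) \left(-3\right) - -28\right) - 117\right)^{2} = \left(\left(15 + 28\right) - 117\right)^{2} = \left(43 - 117\right)^{2} = \left(-74\right)^{2} = 5476$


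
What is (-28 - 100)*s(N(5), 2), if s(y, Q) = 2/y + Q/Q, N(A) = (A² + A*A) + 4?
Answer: -3584/27 ≈ -132.74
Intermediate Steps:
N(A) = 4 + 2*A² (N(A) = (A² + A²) + 4 = 2*A² + 4 = 4 + 2*A²)
s(y, Q) = 1 + 2/y (s(y, Q) = 2/y + 1 = 1 + 2/y)
(-28 - 100)*s(N(5), 2) = (-28 - 100)*((2 + (4 + 2*5²))/(4 + 2*5²)) = -128*(2 + (4 + 2*25))/(4 + 2*25) = -128*(2 + (4 + 50))/(4 + 50) = -128*(2 + 54)/54 = -64*56/27 = -128*28/27 = -3584/27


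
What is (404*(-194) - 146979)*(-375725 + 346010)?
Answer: 6696423825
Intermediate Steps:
(404*(-194) - 146979)*(-375725 + 346010) = (-78376 - 146979)*(-29715) = -225355*(-29715) = 6696423825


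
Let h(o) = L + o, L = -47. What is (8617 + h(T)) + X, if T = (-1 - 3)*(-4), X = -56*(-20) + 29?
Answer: 9735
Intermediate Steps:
X = 1149 (X = 1120 + 29 = 1149)
T = 16 (T = -4*(-4) = 16)
h(o) = -47 + o
(8617 + h(T)) + X = (8617 + (-47 + 16)) + 1149 = (8617 - 31) + 1149 = 8586 + 1149 = 9735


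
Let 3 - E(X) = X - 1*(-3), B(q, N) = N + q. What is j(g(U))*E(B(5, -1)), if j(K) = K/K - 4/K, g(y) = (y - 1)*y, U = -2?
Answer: -4/3 ≈ -1.3333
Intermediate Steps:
g(y) = y*(-1 + y) (g(y) = (-1 + y)*y = y*(-1 + y))
j(K) = 1 - 4/K
E(X) = -X (E(X) = 3 - (X - 1*(-3)) = 3 - (X + 3) = 3 - (3 + X) = 3 + (-3 - X) = -X)
j(g(U))*E(B(5, -1)) = ((-4 - 2*(-1 - 2))/((-2*(-1 - 2))))*(-(-1 + 5)) = ((-4 - 2*(-3))/((-2*(-3))))*(-1*4) = ((-4 + 6)/6)*(-4) = ((⅙)*2)*(-4) = (⅓)*(-4) = -4/3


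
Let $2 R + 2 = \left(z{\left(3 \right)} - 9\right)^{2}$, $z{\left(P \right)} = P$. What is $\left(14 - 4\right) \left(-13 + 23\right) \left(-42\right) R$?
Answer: $-71400$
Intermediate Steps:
$R = 17$ ($R = -1 + \frac{\left(3 - 9\right)^{2}}{2} = -1 + \frac{\left(-6\right)^{2}}{2} = -1 + \frac{1}{2} \cdot 36 = -1 + 18 = 17$)
$\left(14 - 4\right) \left(-13 + 23\right) \left(-42\right) R = \left(14 - 4\right) \left(-13 + 23\right) \left(-42\right) 17 = 10 \cdot 10 \left(-42\right) 17 = 100 \left(-42\right) 17 = \left(-4200\right) 17 = -71400$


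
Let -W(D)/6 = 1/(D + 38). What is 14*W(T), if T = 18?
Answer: -3/2 ≈ -1.5000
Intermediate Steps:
W(D) = -6/(38 + D) (W(D) = -6/(D + 38) = -6/(38 + D))
14*W(T) = 14*(-6/(38 + 18)) = 14*(-6/56) = 14*(-6*1/56) = 14*(-3/28) = -3/2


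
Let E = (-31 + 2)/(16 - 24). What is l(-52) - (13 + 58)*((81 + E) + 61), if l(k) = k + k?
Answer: -83547/8 ≈ -10443.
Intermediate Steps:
E = 29/8 (E = -29/(-8) = -29*(-⅛) = 29/8 ≈ 3.6250)
l(k) = 2*k
l(-52) - (13 + 58)*((81 + E) + 61) = 2*(-52) - (13 + 58)*((81 + 29/8) + 61) = -104 - 71*(677/8 + 61) = -104 - 71*1165/8 = -104 - 1*82715/8 = -104 - 82715/8 = -83547/8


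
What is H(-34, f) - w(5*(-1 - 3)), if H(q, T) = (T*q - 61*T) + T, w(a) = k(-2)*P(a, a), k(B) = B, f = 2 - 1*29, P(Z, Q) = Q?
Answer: 2498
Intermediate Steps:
f = -27 (f = 2 - 29 = -27)
w(a) = -2*a
H(q, T) = -60*T + T*q (H(q, T) = (-61*T + T*q) + T = -60*T + T*q)
H(-34, f) - w(5*(-1 - 3)) = -27*(-60 - 34) - (-2)*5*(-1 - 3) = -27*(-94) - (-2)*5*(-4) = 2538 - (-2)*(-20) = 2538 - 1*40 = 2538 - 40 = 2498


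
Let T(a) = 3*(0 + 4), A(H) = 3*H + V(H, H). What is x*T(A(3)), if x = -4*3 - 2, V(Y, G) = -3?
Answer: -168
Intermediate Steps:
A(H) = -3 + 3*H (A(H) = 3*H - 3 = -3 + 3*H)
T(a) = 12 (T(a) = 3*4 = 12)
x = -14 (x = -12 - 2 = -14)
x*T(A(3)) = -14*12 = -168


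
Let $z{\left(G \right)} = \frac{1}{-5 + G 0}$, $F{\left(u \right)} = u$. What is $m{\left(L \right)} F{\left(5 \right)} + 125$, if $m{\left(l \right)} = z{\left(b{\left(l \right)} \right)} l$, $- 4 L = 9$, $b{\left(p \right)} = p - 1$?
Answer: $\frac{509}{4} \approx 127.25$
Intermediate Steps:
$b{\left(p \right)} = -1 + p$
$L = - \frac{9}{4}$ ($L = \left(- \frac{1}{4}\right) 9 = - \frac{9}{4} \approx -2.25$)
$z{\left(G \right)} = - \frac{1}{5}$ ($z{\left(G \right)} = \frac{1}{-5 + 0} = \frac{1}{-5} = - \frac{1}{5}$)
$m{\left(l \right)} = - \frac{l}{5}$
$m{\left(L \right)} F{\left(5 \right)} + 125 = \left(- \frac{1}{5}\right) \left(- \frac{9}{4}\right) 5 + 125 = \frac{9}{20} \cdot 5 + 125 = \frac{9}{4} + 125 = \frac{509}{4}$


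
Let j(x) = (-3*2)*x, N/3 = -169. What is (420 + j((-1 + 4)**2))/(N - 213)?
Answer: -61/120 ≈ -0.50833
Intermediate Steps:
N = -507 (N = 3*(-169) = -507)
j(x) = -6*x
(420 + j((-1 + 4)**2))/(N - 213) = (420 - 6*(-1 + 4)**2)/(-507 - 213) = (420 - 6*3**2)/(-720) = (420 - 6*9)*(-1/720) = (420 - 54)*(-1/720) = 366*(-1/720) = -61/120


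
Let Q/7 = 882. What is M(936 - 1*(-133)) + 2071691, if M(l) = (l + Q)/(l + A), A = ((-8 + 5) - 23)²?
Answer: 3615108038/1745 ≈ 2.0717e+6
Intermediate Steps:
Q = 6174 (Q = 7*882 = 6174)
A = 676 (A = (-3 - 23)² = (-26)² = 676)
M(l) = (6174 + l)/(676 + l) (M(l) = (l + 6174)/(l + 676) = (6174 + l)/(676 + l))
M(936 - 1*(-133)) + 2071691 = (6174 + (936 - 1*(-133)))/(676 + (936 - 1*(-133))) + 2071691 = (6174 + (936 + 133))/(676 + (936 + 133)) + 2071691 = (6174 + 1069)/(676 + 1069) + 2071691 = 7243/1745 + 2071691 = 3615108038/1745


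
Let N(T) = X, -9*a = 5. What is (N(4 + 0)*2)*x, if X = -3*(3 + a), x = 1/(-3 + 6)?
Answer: -44/9 ≈ -4.8889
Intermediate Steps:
a = -5/9 (a = -1/9*5 = -5/9 ≈ -0.55556)
x = 1/3 ≈ 0.33333
X = -22/3 (X = -3*(3 - 5/9) = -3*22/9 = -22/3 ≈ -7.3333)
N(T) = -22/3
(N(4 + 0)*2)*x = -22/3*2*(1/3) = -44/3*1/3 = -44/9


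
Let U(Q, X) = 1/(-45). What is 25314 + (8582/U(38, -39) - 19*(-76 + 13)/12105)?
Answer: -485378087/1345 ≈ -3.6088e+5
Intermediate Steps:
U(Q, X) = -1/45
25314 + (8582/U(38, -39) - 19*(-76 + 13)/12105) = 25314 + (8582/(-1/45) - 19*(-76 + 13)/12105) = 25314 + (8582*(-45) - 19*(-63)*(1/12105)) = 25314 + (-386190 + 1197*(1/12105)) = 25314 + (-386190 + 133/1345) = 25314 - 519425417/1345 = -485378087/1345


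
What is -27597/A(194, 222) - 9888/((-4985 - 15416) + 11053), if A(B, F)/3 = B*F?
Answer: 28322011/33549972 ≈ 0.84417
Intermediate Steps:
A(B, F) = 3*B*F (A(B, F) = 3*(B*F) = 3*B*F)
-27597/A(194, 222) - 9888/((-4985 - 15416) + 11053) = -27597/(3*194*222) - 9888/((-4985 - 15416) + 11053) = -27597/129204 - 9888/(-20401 + 11053) = -27597*1/129204 - 9888/(-9348) = -9199/43068 - 9888*(-1/9348) = -9199/43068 + 824/779 = 28322011/33549972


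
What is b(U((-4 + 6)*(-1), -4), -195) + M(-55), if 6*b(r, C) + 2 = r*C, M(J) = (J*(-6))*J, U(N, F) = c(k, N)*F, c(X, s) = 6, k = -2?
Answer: -52111/3 ≈ -17370.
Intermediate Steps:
U(N, F) = 6*F
M(J) = -6*J**2 (M(J) = (-6*J)*J = -6*J**2)
b(r, C) = -1/3 + C*r/6 (b(r, C) = -1/3 + (r*C)/6 = -1/3 + (C*r)/6 = -1/3 + C*r/6)
b(U((-4 + 6)*(-1), -4), -195) + M(-55) = (-1/3 + (1/6)*(-195)*(6*(-4))) - 6*(-55)**2 = (-1/3 + (1/6)*(-195)*(-24)) - 6*3025 = (-1/3 + 780) - 18150 = 2339/3 - 18150 = -52111/3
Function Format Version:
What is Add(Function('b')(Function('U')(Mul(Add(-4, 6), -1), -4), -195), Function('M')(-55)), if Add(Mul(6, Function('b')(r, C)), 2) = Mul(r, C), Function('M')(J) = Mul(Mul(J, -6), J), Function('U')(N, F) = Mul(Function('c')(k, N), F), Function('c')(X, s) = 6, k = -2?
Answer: Rational(-52111, 3) ≈ -17370.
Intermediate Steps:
Function('U')(N, F) = Mul(6, F)
Function('M')(J) = Mul(-6, Pow(J, 2)) (Function('M')(J) = Mul(Mul(-6, J), J) = Mul(-6, Pow(J, 2)))
Function('b')(r, C) = Add(Rational(-1, 3), Mul(Rational(1, 6), C, r)) (Function('b')(r, C) = Add(Rational(-1, 3), Mul(Rational(1, 6), Mul(r, C))) = Add(Rational(-1, 3), Mul(Rational(1, 6), Mul(C, r))) = Add(Rational(-1, 3), Mul(Rational(1, 6), C, r)))
Add(Function('b')(Function('U')(Mul(Add(-4, 6), -1), -4), -195), Function('M')(-55)) = Add(Add(Rational(-1, 3), Mul(Rational(1, 6), -195, Mul(6, -4))), Mul(-6, Pow(-55, 2))) = Add(Add(Rational(-1, 3), Mul(Rational(1, 6), -195, -24)), Mul(-6, 3025)) = Add(Add(Rational(-1, 3), 780), -18150) = Add(Rational(2339, 3), -18150) = Rational(-52111, 3)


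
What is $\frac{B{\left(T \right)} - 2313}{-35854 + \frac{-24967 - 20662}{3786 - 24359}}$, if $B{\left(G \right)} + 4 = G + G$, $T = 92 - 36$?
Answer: $\frac{15121155}{245859571} \approx 0.061503$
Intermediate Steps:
$T = 56$
$B{\left(G \right)} = -4 + 2 G$ ($B{\left(G \right)} = -4 + \left(G + G\right) = -4 + 2 G$)
$\frac{B{\left(T \right)} - 2313}{-35854 + \frac{-24967 - 20662}{3786 - 24359}} = \frac{\left(-4 + 2 \cdot 56\right) - 2313}{-35854 + \frac{-24967 - 20662}{3786 - 24359}} = \frac{\left(-4 + 112\right) - 2313}{-35854 - \frac{45629}{-20573}} = \frac{108 - 2313}{-35854 - - \frac{45629}{20573}} = - \frac{2205}{-35854 + \frac{45629}{20573}} = - \frac{2205}{- \frac{737578713}{20573}} = \left(-2205\right) \left(- \frac{20573}{737578713}\right) = \frac{15121155}{245859571}$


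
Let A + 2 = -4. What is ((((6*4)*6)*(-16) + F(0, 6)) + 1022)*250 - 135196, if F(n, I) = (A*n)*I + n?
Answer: -455696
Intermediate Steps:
A = -6 (A = -2 - 4 = -6)
F(n, I) = n - 6*I*n (F(n, I) = (-6*n)*I + n = -6*I*n + n = n - 6*I*n)
((((6*4)*6)*(-16) + F(0, 6)) + 1022)*250 - 135196 = ((((6*4)*6)*(-16) + 0*(1 - 6*6)) + 1022)*250 - 135196 = (((24*6)*(-16) + 0*(1 - 36)) + 1022)*250 - 135196 = ((144*(-16) + 0*(-35)) + 1022)*250 - 135196 = ((-2304 + 0) + 1022)*250 - 135196 = (-2304 + 1022)*250 - 135196 = -1282*250 - 135196 = -320500 - 135196 = -455696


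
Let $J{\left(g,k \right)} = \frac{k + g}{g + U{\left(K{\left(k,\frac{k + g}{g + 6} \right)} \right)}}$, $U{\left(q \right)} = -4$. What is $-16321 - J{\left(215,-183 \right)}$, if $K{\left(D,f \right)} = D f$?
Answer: $- \frac{3443763}{211} \approx -16321.0$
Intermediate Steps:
$J{\left(g,k \right)} = \frac{g + k}{-4 + g}$ ($J{\left(g,k \right)} = \frac{k + g}{g - 4} = \frac{g + k}{-4 + g}$)
$-16321 - J{\left(215,-183 \right)} = -16321 - \frac{215 - 183}{-4 + 215} = -16321 - \frac{1}{211} \cdot 32 = -16321 - \frac{32}{211} = - \frac{3443763}{211}$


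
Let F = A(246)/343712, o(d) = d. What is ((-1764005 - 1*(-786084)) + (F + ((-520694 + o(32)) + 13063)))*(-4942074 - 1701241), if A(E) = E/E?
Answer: 3392017182918502285/343712 ≈ 9.8688e+12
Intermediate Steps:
A(E) = 1
F = 1/343712 ≈ 2.9094e-6
((-1764005 - 1*(-786084)) + (F + ((-520694 + o(32)) + 13063)))*(-4942074 - 1701241) = ((-1764005 - 1*(-786084)) + (1/343712 + ((-520694 + 32) + 13063)))*(-4942074 - 1701241) = ((-1764005 + 786084) + (1/343712 + (-520662 + 13063)))*(-6643315) = (-977921 + (1/343712 - 507599))*(-6643315) = (-977921 - 174467867487/343712)*(-6643315) = -510591050239/343712*(-6643315) = 3392017182918502285/343712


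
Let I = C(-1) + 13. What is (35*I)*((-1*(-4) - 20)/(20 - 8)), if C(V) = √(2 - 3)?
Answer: -1820/3 - 140*I/3 ≈ -606.67 - 46.667*I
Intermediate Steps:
C(V) = I (C(V) = √(-1) = I)
I = 13 + I (I = I + 13 = 13 + I ≈ 13.0 + 1.0*I)
(35*I)*((-1*(-4) - 20)/(20 - 8)) = (35*(13 + I))*((-1*(-4) - 20)/(20 - 8)) = (455 + 35*I)*((4 - 20)/12) = (455 + 35*I)*(-16*1/12) = (455 + 35*I)*(-4/3) = -1820/3 - 140*I/3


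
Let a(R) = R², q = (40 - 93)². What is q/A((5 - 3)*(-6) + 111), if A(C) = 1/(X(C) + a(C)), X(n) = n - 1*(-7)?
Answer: 27828763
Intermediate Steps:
X(n) = 7 + n (X(n) = n + 7 = 7 + n)
q = 2809 (q = (-53)² = 2809)
A(C) = 1/(7 + C + C²) (A(C) = 1/((7 + C) + C²) = 1/(7 + C + C²))
q/A((5 - 3)*(-6) + 111) = 2809/(1/(7 + ((5 - 3)*(-6) + 111) + ((5 - 3)*(-6) + 111)²)) = 2809/(1/(7 + (2*(-6) + 111) + (2*(-6) + 111)²)) = 2809/(1/(7 + (-12 + 111) + (-12 + 111)²)) = 2809/(1/(7 + 99 + 99²)) = 2809/(1/(7 + 99 + 9801)) = 2809/(1/9907) = 2809*9907 = 27828763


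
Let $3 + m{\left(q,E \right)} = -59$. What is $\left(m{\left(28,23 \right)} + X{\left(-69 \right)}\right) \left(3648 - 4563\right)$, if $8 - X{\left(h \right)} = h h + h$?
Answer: $4342590$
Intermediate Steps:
$m{\left(q,E \right)} = -62$ ($m{\left(q,E \right)} = -3 - 59 = -62$)
$X{\left(h \right)} = 8 - h - h^{2}$ ($X{\left(h \right)} = 8 - \left(h h + h\right) = 8 - \left(h^{2} + h\right) = 8 - \left(h + h^{2}\right) = 8 - h - h^{2}$)
$\left(m{\left(28,23 \right)} + X{\left(-69 \right)}\right) \left(3648 - 4563\right) = \left(-62 - 4684\right) \left(3648 - 4563\right) = \left(-62 + \left(8 + 69 - 4761\right)\right) \left(-915\right) = \left(-62 - 4684\right) \left(-915\right) = \left(-4746\right) \left(-915\right) = 4342590$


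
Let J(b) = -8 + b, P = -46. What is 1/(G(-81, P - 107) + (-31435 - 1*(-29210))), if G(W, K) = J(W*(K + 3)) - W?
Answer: 1/9998 ≈ 0.00010002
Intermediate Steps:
G(W, K) = -8 - W + W*(3 + K) (G(W, K) = (-8 + W*(K + 3)) - W = (-8 + W*(3 + K)) - W = -8 - W + W*(3 + K))
1/(G(-81, P - 107) + (-31435 - 1*(-29210))) = 1/((-8 - 1*(-81) - 81*(3 + (-46 - 107))) + (-31435 - 1*(-29210))) = 1/((-8 + 81 - 81*(3 - 153)) + (-31435 + 29210)) = 1/((-8 + 81 - 81*(-150)) - 2225) = 1/((-8 + 81 + 12150) - 2225) = 1/(12223 - 2225) = 1/9998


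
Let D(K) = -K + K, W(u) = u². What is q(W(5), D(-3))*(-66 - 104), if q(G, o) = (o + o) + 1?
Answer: -170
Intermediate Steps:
D(K) = 0
q(G, o) = 1 + 2*o (q(G, o) = 2*o + 1 = 1 + 2*o)
q(W(5), D(-3))*(-66 - 104) = (1 + 2*0)*(-66 - 104) = (1 + 0)*(-170) = 1*(-170) = -170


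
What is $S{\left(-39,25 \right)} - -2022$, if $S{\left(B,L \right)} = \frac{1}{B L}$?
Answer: $\frac{1971449}{975} \approx 2022.0$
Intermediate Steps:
$S{\left(B,L \right)} = \frac{1}{B L}$
$S{\left(-39,25 \right)} - -2022 = \frac{1}{\left(-39\right) 25} - -2022 = \left(- \frac{1}{39}\right) \frac{1}{25} + 2022 = - \frac{1}{975} + 2022 = \frac{1971449}{975}$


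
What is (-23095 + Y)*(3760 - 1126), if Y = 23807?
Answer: 1875408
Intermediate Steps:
(-23095 + Y)*(3760 - 1126) = (-23095 + 23807)*(3760 - 1126) = 712*2634 = 1875408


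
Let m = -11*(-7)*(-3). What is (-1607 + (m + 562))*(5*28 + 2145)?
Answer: -2915660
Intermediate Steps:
m = -231 (m = 77*(-3) = -231)
(-1607 + (m + 562))*(5*28 + 2145) = (-1607 + (-231 + 562))*(5*28 + 2145) = (-1607 + 331)*(140 + 2145) = -1276*2285 = -2915660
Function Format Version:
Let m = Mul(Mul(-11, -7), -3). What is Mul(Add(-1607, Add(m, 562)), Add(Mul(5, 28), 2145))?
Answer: -2915660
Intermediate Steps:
m = -231 (m = Mul(77, -3) = -231)
Mul(Add(-1607, Add(m, 562)), Add(Mul(5, 28), 2145)) = Mul(Add(-1607, Add(-231, 562)), Add(Mul(5, 28), 2145)) = Mul(Add(-1607, 331), Add(140, 2145)) = Mul(-1276, 2285) = -2915660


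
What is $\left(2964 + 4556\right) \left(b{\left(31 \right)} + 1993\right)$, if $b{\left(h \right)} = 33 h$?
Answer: $22680320$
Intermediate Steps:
$\left(2964 + 4556\right) \left(b{\left(31 \right)} + 1993\right) = \left(2964 + 4556\right) \left(33 \cdot 31 + 1993\right) = 7520 \left(1023 + 1993\right) = 7520 \cdot 3016 = 22680320$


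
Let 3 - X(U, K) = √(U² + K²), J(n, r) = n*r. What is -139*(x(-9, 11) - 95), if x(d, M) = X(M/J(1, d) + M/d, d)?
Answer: 12788 + 139*√7045/9 ≈ 14084.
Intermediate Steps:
X(U, K) = 3 - √(K² + U²) (X(U, K) = 3 - √(U² + K²) = 3 - √(K² + U²))
x(d, M) = 3 - √(d² + 4*M²/d²) (x(d, M) = 3 - √(d² + (M/((1*d)) + M/d)²) = 3 - √(d² + (M/d + M/d)²) = 3 - √(d² + (2*M/d)²) = 3 - √(d² + 4*M²/d²))
-139*(x(-9, 11) - 95) = -139*((3 - √(((-9)⁴ + 4*11²)/(-9)²)) - 95) = -139*((3 - √((6561 + 4*121)/81)) - 95) = -139*((3 - √((6561 + 484)/81)) - 95) = -139*((3 - √((1/81)*7045)) - 95) = -139*((3 - √(7045/81)) - 95) = -139*((3 - √7045/9) - 95) = -139*(-92 - √7045/9) = 12788 + 139*√7045/9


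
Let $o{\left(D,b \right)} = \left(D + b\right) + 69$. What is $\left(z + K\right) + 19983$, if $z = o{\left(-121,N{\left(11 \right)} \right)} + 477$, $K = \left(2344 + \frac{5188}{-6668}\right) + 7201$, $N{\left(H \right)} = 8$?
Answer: $\frac{49943690}{1667} \approx 29960.0$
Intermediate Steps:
$o{\left(D,b \right)} = 69 + D + b$
$K = \frac{15910218}{1667}$ ($K = \left(2344 + 5188 \left(- \frac{1}{6668}\right)\right) + 7201 = \left(2344 - \frac{1297}{1667}\right) + 7201 = \frac{3906151}{1667} + 7201 = \frac{15910218}{1667} \approx 9544.2$)
$z = 433$ ($z = \left(69 - 121 + 8\right) + 477 = -44 + 477 = 433$)
$\left(z + K\right) + 19983 = \left(433 + \frac{15910218}{1667}\right) + 19983 = \frac{16632029}{1667} + 19983 = \frac{49943690}{1667}$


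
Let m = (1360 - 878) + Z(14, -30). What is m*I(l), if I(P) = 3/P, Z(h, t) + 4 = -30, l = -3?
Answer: -448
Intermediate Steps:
Z(h, t) = -34 (Z(h, t) = -4 - 30 = -34)
m = 448 (m = (1360 - 878) - 34 = 482 - 34 = 448)
m*I(l) = 448*(3/(-3)) = 448*(3*(-⅓)) = 448*(-1) = -448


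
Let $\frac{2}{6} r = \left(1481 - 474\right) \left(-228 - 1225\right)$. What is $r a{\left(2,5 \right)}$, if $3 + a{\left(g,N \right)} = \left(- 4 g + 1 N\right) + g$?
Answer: $17558052$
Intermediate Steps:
$a{\left(g,N \right)} = -3 + N - 3 g$ ($a{\left(g,N \right)} = -3 + \left(\left(- 4 g + 1 N\right) + g\right) = -3 + \left(\left(- 4 g + N\right) + g\right) = -3 + \left(\left(N - 4 g\right) + g\right) = -3 + \left(N - 3 g\right) = -3 + N - 3 g$)
$r = -4389513$ ($r = 3 \left(1481 - 474\right) \left(-228 - 1225\right) = 3 \cdot 1007 \left(-1453\right) = 3 \left(-1463171\right) = -4389513$)
$r a{\left(2,5 \right)} = - 4389513 \left(-3 + 5 - 6\right) = \left(-4389513\right) \left(-4\right) = 17558052$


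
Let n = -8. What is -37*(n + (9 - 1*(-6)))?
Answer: -259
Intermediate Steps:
-37*(n + (9 - 1*(-6))) = -37*(-8 + (9 - 1*(-6))) = -37*(-8 + (9 + 6)) = -37*(-8 + 15) = -37*7 = -259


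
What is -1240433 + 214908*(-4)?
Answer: -2100065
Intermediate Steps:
-1240433 + 214908*(-4) = -1240433 - 859632 = -2100065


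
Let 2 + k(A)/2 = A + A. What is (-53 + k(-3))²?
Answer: 4761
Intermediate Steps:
k(A) = -4 + 4*A (k(A) = -4 + 2*(A + A) = -4 + 2*(2*A) = -4 + 4*A)
(-53 + k(-3))² = (-53 + (-4 + 4*(-3)))² = (-53 + (-4 - 12))² = (-53 - 16)² = (-69)² = 4761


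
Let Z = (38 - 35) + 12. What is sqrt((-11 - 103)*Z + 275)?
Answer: I*sqrt(1435) ≈ 37.881*I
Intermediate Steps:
Z = 15 (Z = 3 + 12 = 15)
sqrt((-11 - 103)*Z + 275) = sqrt((-11 - 103)*15 + 275) = sqrt(-114*15 + 275) = sqrt(-1710 + 275) = sqrt(-1435) = I*sqrt(1435)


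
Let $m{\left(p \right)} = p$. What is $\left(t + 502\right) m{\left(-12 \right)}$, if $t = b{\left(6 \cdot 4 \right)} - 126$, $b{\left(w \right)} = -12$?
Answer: $-4368$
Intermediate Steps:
$t = -138$ ($t = -12 - 126 = -138$)
$\left(t + 502\right) m{\left(-12 \right)} = \left(-138 + 502\right) \left(-12\right) = 364 \left(-12\right) = -4368$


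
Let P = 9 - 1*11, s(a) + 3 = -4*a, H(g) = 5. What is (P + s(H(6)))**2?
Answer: 625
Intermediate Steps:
s(a) = -3 - 4*a
P = -2 (P = 9 - 11 = -2)
(P + s(H(6)))**2 = (-2 + (-3 - 4*5))**2 = (-2 + (-3 - 20))**2 = (-2 - 23)**2 = (-25)**2 = 625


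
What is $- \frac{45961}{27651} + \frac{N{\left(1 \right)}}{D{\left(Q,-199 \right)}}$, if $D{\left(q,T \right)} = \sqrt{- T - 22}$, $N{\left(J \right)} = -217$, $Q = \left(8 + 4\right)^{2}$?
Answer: $- \frac{45961}{27651} - \frac{217 \sqrt{177}}{177} \approx -17.973$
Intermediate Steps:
$Q = 144$ ($Q = 12^{2} = 144$)
$D{\left(q,T \right)} = \sqrt{-22 - T}$
$- \frac{45961}{27651} + \frac{N{\left(1 \right)}}{D{\left(Q,-199 \right)}} = - \frac{45961}{27651} - \frac{217}{\sqrt{-22 - -199}} = \left(-45961\right) \frac{1}{27651} - \frac{217}{\sqrt{-22 + 199}} = - \frac{45961}{27651} - \frac{217}{\sqrt{177}} = - \frac{45961}{27651} - 217 \frac{\sqrt{177}}{177} = - \frac{45961}{27651} - \frac{217 \sqrt{177}}{177}$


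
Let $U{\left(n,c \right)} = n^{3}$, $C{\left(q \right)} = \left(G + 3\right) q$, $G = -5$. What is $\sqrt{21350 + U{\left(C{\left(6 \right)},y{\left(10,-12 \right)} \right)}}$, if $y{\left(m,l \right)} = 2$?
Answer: $\sqrt{19622} \approx 140.08$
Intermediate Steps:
$C{\left(q \right)} = - 2 q$ ($C{\left(q \right)} = \left(-5 + 3\right) q = - 2 q$)
$\sqrt{21350 + U{\left(C{\left(6 \right)},y{\left(10,-12 \right)} \right)}} = \sqrt{21350 + \left(\left(-2\right) 6\right)^{3}} = \sqrt{21350 + \left(-12\right)^{3}} = \sqrt{21350 - 1728} = \sqrt{19622}$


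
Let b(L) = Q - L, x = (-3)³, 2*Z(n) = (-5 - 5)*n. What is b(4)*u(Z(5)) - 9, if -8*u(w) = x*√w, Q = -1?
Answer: -9 - 675*I/8 ≈ -9.0 - 84.375*I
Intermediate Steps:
Z(n) = -5*n (Z(n) = ((-5 - 5)*n)/2 = (-10*n)/2 = -5*n)
x = -27
u(w) = 27*√w/8 (u(w) = -(-27)*√w/8 = 27*√w/8)
b(L) = -1 - L
b(4)*u(Z(5)) - 9 = (-1 - 1*4)*(27*√(-5*5)/8) - 9 = (-1 - 4)*(27*√(-25)/8) - 9 = -135*5*I/8 - 9 = -675*I/8 - 9 = -9 - 675*I/8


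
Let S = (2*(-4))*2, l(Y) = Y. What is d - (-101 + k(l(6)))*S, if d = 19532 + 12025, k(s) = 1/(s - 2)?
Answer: 29945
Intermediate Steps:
k(s) = 1/(-2 + s)
S = -16 (S = -8*2 = -16)
d = 31557
d - (-101 + k(l(6)))*S = 31557 - (-101 + 1/(-2 + 6))*(-16) = 31557 - (-101 + 1/4)*(-16) = 31557 - (-101 + ¼)*(-16) = 31557 - (-403)*(-16)/4 = 31557 - 1*1612 = 31557 - 1612 = 29945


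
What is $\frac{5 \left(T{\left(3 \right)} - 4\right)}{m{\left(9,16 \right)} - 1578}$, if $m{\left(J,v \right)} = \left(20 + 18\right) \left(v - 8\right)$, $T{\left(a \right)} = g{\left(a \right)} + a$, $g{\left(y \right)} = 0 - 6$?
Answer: $\frac{5}{182} \approx 0.027473$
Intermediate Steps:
$g{\left(y \right)} = -6$ ($g{\left(y \right)} = 0 - 6 = -6$)
$T{\left(a \right)} = -6 + a$
$m{\left(J,v \right)} = -304 + 38 v$ ($m{\left(J,v \right)} = 38 \left(-8 + v\right) = -304 + 38 v$)
$\frac{5 \left(T{\left(3 \right)} - 4\right)}{m{\left(9,16 \right)} - 1578} = \frac{5 \left(\left(-6 + 3\right) - 4\right)}{\left(-304 + 38 \cdot 16\right) - 1578} = \frac{5 \left(-3 - 4\right)}{\left(-304 + 608\right) - 1578} = \frac{5 \left(-7\right)}{304 - 1578} = - \frac{35}{-1274} = \left(-35\right) \left(- \frac{1}{1274}\right) = \frac{5}{182}$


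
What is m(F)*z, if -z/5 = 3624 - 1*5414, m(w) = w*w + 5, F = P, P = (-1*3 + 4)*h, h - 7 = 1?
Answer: 617550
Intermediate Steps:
h = 8 (h = 7 + 1 = 8)
P = 8 (P = (-1*3 + 4)*8 = (-3 + 4)*8 = 1*8 = 8)
F = 8
m(w) = 5 + w**2 (m(w) = w**2 + 5 = 5 + w**2)
z = 8950 (z = -5*(3624 - 1*5414) = -5*(3624 - 5414) = -5*(-1790) = 8950)
m(F)*z = (5 + 8**2)*8950 = (5 + 64)*8950 = 69*8950 = 617550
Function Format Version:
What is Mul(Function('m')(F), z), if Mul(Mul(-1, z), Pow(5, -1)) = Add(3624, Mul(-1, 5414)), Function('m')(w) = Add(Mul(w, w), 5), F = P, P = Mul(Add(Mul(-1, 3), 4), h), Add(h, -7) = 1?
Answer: 617550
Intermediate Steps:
h = 8 (h = Add(7, 1) = 8)
P = 8 (P = Mul(Add(Mul(-1, 3), 4), 8) = Mul(Add(-3, 4), 8) = Mul(1, 8) = 8)
F = 8
Function('m')(w) = Add(5, Pow(w, 2)) (Function('m')(w) = Add(Pow(w, 2), 5) = Add(5, Pow(w, 2)))
z = 8950 (z = Mul(-5, Add(3624, Mul(-1, 5414))) = Mul(-5, Add(3624, -5414)) = Mul(-5, -1790) = 8950)
Mul(Function('m')(F), z) = Mul(Add(5, Pow(8, 2)), 8950) = Mul(Add(5, 64), 8950) = Mul(69, 8950) = 617550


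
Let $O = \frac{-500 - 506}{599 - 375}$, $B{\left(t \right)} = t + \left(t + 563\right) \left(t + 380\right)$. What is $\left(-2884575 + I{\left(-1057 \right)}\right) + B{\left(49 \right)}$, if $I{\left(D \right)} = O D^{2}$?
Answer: $- \frac{122233969}{16} \approx -7.6396 \cdot 10^{6}$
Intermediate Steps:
$B{\left(t \right)} = t + \left(380 + t\right) \left(563 + t\right)$ ($B{\left(t \right)} = t + \left(563 + t\right) \left(380 + t\right) = t + \left(380 + t\right) \left(563 + t\right)$)
$O = - \frac{503}{112}$ ($O = - \frac{1006}{224} = \left(-1006\right) \frac{1}{224} = - \frac{503}{112} \approx -4.4911$)
$I{\left(D \right)} = - \frac{503 D^{2}}{112}$
$\left(-2884575 + I{\left(-1057 \right)}\right) + B{\left(49 \right)} = \left(-2884575 - \frac{503 \left(-1057\right)^{2}}{112}\right) + \left(213940 + 49^{2} + 944 \cdot 49\right) = \left(-2884575 - \frac{80282321}{16}\right) + \left(213940 + 2401 + 46256\right) = \left(-2884575 - \frac{80282321}{16}\right) + 262597 = - \frac{126435521}{16} + 262597 = - \frac{122233969}{16}$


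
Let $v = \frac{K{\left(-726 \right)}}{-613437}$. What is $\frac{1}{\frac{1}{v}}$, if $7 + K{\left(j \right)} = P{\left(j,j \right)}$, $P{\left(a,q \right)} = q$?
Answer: $\frac{733}{613437} \approx 0.0011949$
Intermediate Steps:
$K{\left(j \right)} = -7 + j$
$v = \frac{733}{613437}$ ($v = \frac{-7 - 726}{-613437} = \left(-733\right) \left(- \frac{1}{613437}\right) = \frac{733}{613437} \approx 0.0011949$)
$\frac{1}{\frac{1}{v}} = \frac{1}{\frac{1}{\frac{733}{613437}}} = \frac{1}{\frac{613437}{733}} = \frac{733}{613437}$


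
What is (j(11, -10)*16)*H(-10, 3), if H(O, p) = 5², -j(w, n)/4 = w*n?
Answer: 176000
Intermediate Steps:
j(w, n) = -4*n*w (j(w, n) = -4*w*n = -4*n*w)
H(O, p) = 25
(j(11, -10)*16)*H(-10, 3) = (-4*(-10)*11*16)*25 = (440*16)*25 = 7040*25 = 176000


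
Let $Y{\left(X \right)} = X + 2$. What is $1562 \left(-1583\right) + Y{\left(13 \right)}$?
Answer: $-2472631$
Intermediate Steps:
$Y{\left(X \right)} = 2 + X$
$1562 \left(-1583\right) + Y{\left(13 \right)} = 1562 \left(-1583\right) + \left(2 + 13\right) = -2472646 + 15 = -2472631$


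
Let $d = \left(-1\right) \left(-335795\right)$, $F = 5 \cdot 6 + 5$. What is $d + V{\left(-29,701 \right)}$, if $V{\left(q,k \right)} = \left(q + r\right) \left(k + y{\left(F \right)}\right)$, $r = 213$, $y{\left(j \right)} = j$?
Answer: $471219$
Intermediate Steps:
$F = 35$ ($F = 30 + 5 = 35$)
$V{\left(q,k \right)} = \left(35 + k\right) \left(213 + q\right)$ ($V{\left(q,k \right)} = \left(q + 213\right) \left(k + 35\right) = \left(213 + q\right) \left(35 + k\right) = \left(35 + k\right) \left(213 + q\right)$)
$d = 335795$
$d + V{\left(-29,701 \right)} = 335795 + \left(7455 + 35 \left(-29\right) + 213 \cdot 701 + 701 \left(-29\right)\right) = 335795 + \left(7455 - 1015 + 149313 - 20329\right) = 335795 + 135424 = 471219$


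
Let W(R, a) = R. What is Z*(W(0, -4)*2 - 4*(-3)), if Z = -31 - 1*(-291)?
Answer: 3120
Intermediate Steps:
Z = 260 (Z = -31 + 291 = 260)
Z*(W(0, -4)*2 - 4*(-3)) = 260*(0*2 - 4*(-3)) = 260*(0 + 12) = 260*12 = 3120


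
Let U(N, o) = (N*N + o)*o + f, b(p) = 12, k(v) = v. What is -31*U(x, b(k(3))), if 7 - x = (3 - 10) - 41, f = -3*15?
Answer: -1128369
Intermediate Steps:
f = -45
x = 55 (x = 7 - ((3 - 10) - 41) = 7 - (-7 - 41) = 7 - 1*(-48) = 7 + 48 = 55)
U(N, o) = -45 + o*(o + N²) (U(N, o) = (N*N + o)*o - 45 = (N² + o)*o - 45 = (o + N²)*o - 45 = o*(o + N²) - 45 = -45 + o*(o + N²))
-31*U(x, b(k(3))) = -31*(-45 + 12² + 12*55²) = -31*(-45 + 144 + 12*3025) = -31*(-45 + 144 + 36300) = -31*36399 = -1128369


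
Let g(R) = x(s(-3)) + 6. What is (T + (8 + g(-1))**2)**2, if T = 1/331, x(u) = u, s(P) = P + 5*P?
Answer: 28058209/109561 ≈ 256.10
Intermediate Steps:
s(P) = 6*P
g(R) = -12 (g(R) = 6*(-3) + 6 = -18 + 6 = -12)
T = 1/331 ≈ 0.0030211
(T + (8 + g(-1))**2)**2 = (1/331 + (8 - 12)**2)**2 = (1/331 + (-4)**2)**2 = (1/331 + 16)**2 = (5297/331)**2 = 28058209/109561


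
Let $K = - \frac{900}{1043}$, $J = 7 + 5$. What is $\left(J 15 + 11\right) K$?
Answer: $- \frac{171900}{1043} \approx -164.81$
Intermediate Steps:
$J = 12$
$K = - \frac{900}{1043}$ ($K = \left(-900\right) \frac{1}{1043} = - \frac{900}{1043} \approx -0.8629$)
$\left(J 15 + 11\right) K = \left(12 \cdot 15 + 11\right) \left(- \frac{900}{1043}\right) = \left(180 + 11\right) \left(- \frac{900}{1043}\right) = 191 \left(- \frac{900}{1043}\right) = - \frac{171900}{1043}$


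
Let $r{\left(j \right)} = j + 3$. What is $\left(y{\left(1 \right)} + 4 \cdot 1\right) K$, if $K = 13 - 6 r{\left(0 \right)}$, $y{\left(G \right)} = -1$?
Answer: $-15$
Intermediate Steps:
$r{\left(j \right)} = 3 + j$
$K = -5$ ($K = 13 - 6 \left(3 + 0\right) = 13 - 18 = -5$)
$\left(y{\left(1 \right)} + 4 \cdot 1\right) K = \left(-1 + 4 \cdot 1\right) \left(-5\right) = \left(-1 + 4\right) \left(-5\right) = 3 \left(-5\right) = -15$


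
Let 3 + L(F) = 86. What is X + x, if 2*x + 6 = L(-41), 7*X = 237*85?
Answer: 40829/14 ≈ 2916.4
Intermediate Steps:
X = 20145/7 (X = (237*85)/7 = (⅐)*20145 = 20145/7 ≈ 2877.9)
L(F) = 83 (L(F) = -3 + 86 = 83)
x = 77/2 (x = -3 + (½)*83 = -3 + 83/2 = 77/2 ≈ 38.500)
X + x = 20145/7 + 77/2 = 40829/14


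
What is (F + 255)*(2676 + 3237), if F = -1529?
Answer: -7533162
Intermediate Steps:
(F + 255)*(2676 + 3237) = (-1529 + 255)*(2676 + 3237) = -1274*5913 = -7533162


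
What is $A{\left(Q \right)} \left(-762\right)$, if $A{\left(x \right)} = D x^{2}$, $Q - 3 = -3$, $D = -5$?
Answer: $0$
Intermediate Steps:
$Q = 0$ ($Q = 3 - 3 = 0$)
$A{\left(x \right)} = - 5 x^{2}$
$A{\left(Q \right)} \left(-762\right) = - 5 \cdot 0^{2} \left(-762\right) = \left(-5\right) 0 \left(-762\right) = 0 \left(-762\right) = 0$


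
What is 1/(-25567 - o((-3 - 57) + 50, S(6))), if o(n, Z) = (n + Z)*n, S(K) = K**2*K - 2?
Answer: -1/23527 ≈ -4.2504e-5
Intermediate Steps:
S(K) = -2 + K**3 (S(K) = K**3 - 2 = -2 + K**3)
o(n, Z) = n*(Z + n) (o(n, Z) = (Z + n)*n = n*(Z + n))
1/(-25567 - o((-3 - 57) + 50, S(6))) = 1/(-25567 - ((-3 - 57) + 50)*((-2 + 6**3) + ((-3 - 57) + 50))) = 1/(-25567 - (-60 + 50)*((-2 + 216) + (-60 + 50))) = 1/(-25567 - (-10)*(214 - 10)) = 1/(-25567 - (-10)*204) = 1/(-25567 - 1*(-2040)) = 1/(-25567 + 2040) = 1/(-23527) = -1/23527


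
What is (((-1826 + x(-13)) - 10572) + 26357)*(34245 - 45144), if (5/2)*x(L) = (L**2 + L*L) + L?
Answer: -153556011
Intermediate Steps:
x(L) = 2*L/5 + 4*L**2/5 (x(L) = 2*((L**2 + L*L) + L)/5 = 2*((L**2 + L**2) + L)/5 = 2*(2*L**2 + L)/5 = 2*(L + 2*L**2)/5 = 2*L/5 + 4*L**2/5)
(((-1826 + x(-13)) - 10572) + 26357)*(34245 - 45144) = (((-1826 + (2/5)*(-13)*(1 + 2*(-13))) - 10572) + 26357)*(34245 - 45144) = (((-1826 + (2/5)*(-13)*(1 - 26)) - 10572) + 26357)*(-10899) = (((-1826 + (2/5)*(-13)*(-25)) - 10572) + 26357)*(-10899) = (((-1826 + 130) - 10572) + 26357)*(-10899) = ((-1696 - 10572) + 26357)*(-10899) = (-12268 + 26357)*(-10899) = 14089*(-10899) = -153556011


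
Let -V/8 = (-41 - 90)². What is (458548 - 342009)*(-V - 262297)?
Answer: -14568423851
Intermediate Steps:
V = -137288 (V = -8*(-41 - 90)² = -8*(-131)² = -8*17161 = -137288)
(458548 - 342009)*(-V - 262297) = (458548 - 342009)*(-1*(-137288) - 262297) = 116539*(137288 - 262297) = 116539*(-125009) = -14568423851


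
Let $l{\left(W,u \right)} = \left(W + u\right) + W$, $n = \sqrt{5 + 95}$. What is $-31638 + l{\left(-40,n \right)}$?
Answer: $-31708$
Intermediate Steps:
$n = 10$ ($n = \sqrt{100} = 10$)
$l{\left(W,u \right)} = u + 2 W$
$-31638 + l{\left(-40,n \right)} = -31638 + \left(10 + 2 \left(-40\right)\right) = -31638 + \left(10 - 80\right) = -31638 - 70 = -31708$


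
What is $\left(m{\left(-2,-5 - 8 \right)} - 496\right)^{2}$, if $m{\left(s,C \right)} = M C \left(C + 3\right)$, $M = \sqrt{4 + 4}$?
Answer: $381216 - 257920 \sqrt{2} \approx 16462.0$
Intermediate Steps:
$M = 2 \sqrt{2}$ ($M = \sqrt{8} = 2 \sqrt{2} \approx 2.8284$)
$m{\left(s,C \right)} = 2 C \sqrt{2} \left(3 + C\right)$ ($m{\left(s,C \right)} = 2 \sqrt{2} C \left(C + 3\right) = 2 \sqrt{2} C \left(3 + C\right) = 2 C \sqrt{2} \left(3 + C\right)$)
$\left(m{\left(-2,-5 - 8 \right)} - 496\right)^{2} = \left(2 \left(-5 - 8\right) \sqrt{2} \left(3 - 13\right) - 496\right)^{2} = \left(2 \left(-13\right) \sqrt{2} \left(3 - 13\right) - 496\right)^{2} = \left(2 \left(-13\right) \sqrt{2} \left(-10\right) - 496\right)^{2} = \left(260 \sqrt{2} - 496\right)^{2} = \left(-496 + 260 \sqrt{2}\right)^{2}$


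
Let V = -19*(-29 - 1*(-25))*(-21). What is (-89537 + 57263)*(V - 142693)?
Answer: 4656783186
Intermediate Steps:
V = -1596 (V = -19*(-29 + 25)*(-21) = -19*(-4)*(-21) = 76*(-21) = -1596)
(-89537 + 57263)*(V - 142693) = (-89537 + 57263)*(-1596 - 142693) = -32274*(-144289) = 4656783186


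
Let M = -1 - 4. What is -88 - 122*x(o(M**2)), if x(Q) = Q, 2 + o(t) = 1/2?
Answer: 95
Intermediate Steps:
M = -5
o(t) = -3/2 (o(t) = -2 + 1/2 = -3/2)
-88 - 122*x(o(M**2)) = -88 - 122*(-3/2) = -88 + 183 = 95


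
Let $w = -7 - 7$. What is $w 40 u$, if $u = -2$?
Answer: $1120$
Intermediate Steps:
$w = -14$ ($w = -7 - 7 = -14$)
$w 40 u = \left(-14\right) 40 \left(-2\right) = \left(-560\right) \left(-2\right) = 1120$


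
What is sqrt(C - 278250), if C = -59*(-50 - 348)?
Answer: 4*I*sqrt(15923) ≈ 504.75*I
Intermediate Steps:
C = 23482 (C = -59*(-398) = 23482)
sqrt(C - 278250) = sqrt(23482 - 278250) = sqrt(-254768) = 4*I*sqrt(15923)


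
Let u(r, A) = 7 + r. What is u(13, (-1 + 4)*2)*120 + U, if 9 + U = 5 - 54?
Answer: 2342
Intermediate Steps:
U = -58 (U = -9 + (5 - 54) = -9 - 49 = -58)
u(13, (-1 + 4)*2)*120 + U = (7 + 13)*120 - 58 = 20*120 - 58 = 2400 - 58 = 2342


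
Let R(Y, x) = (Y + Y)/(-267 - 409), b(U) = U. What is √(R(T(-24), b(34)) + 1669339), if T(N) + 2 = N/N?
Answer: √1128473166/26 ≈ 1292.0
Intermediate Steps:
T(N) = -1 (T(N) = -2 + N/N = -2 + 1 = -1)
R(Y, x) = -Y/338 (R(Y, x) = (2*Y)/(-676) = (2*Y)*(-1/676) = -Y/338)
√(R(T(-24), b(34)) + 1669339) = √(-1/338*(-1) + 1669339) = √(1/338 + 1669339) = √(564236583/338) = √1128473166/26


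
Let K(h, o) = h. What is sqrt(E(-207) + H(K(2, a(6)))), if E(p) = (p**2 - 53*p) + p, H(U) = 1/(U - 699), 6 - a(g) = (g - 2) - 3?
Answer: 2*sqrt(6511419305)/697 ≈ 231.54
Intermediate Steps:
a(g) = 11 - g (a(g) = 6 - ((g - 2) - 3) = 6 - ((-2 + g) - 3) = 6 - (-5 + g) = 6 + (5 - g) = 11 - g)
H(U) = 1/(-699 + U)
E(p) = p**2 - 52*p
sqrt(E(-207) + H(K(2, a(6)))) = sqrt(-207*(-52 - 207) + 1/(-699 + 2)) = sqrt(-207*(-259) + 1/(-697)) = sqrt(53613 - 1/697) = sqrt(37368260/697) = 2*sqrt(6511419305)/697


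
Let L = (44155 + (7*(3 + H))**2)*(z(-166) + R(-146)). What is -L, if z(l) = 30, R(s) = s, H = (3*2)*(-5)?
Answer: 9265616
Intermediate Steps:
H = -30 (H = 6*(-5) = -30)
L = -9265616 (L = (44155 + (7*(3 - 30))**2)*(30 - 146) = (44155 + (7*(-27))**2)*(-116) = (44155 + (-189)**2)*(-116) = (44155 + 35721)*(-116) = 79876*(-116) = -9265616)
-L = -1*(-9265616) = 9265616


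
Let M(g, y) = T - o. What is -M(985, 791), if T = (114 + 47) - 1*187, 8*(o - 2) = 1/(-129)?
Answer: 28895/1032 ≈ 27.999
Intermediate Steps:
o = 2063/1032 (o = 2 + (⅛)/(-129) = 2 + (⅛)*(-1/129) = 2 - 1/1032 = 2063/1032 ≈ 1.9990)
T = -26 (T = 161 - 187 = -26)
M(g, y) = -28895/1032 (M(g, y) = -26 - 1*2063/1032 = -26 - 2063/1032 = -28895/1032)
-M(985, 791) = -1*(-28895/1032) = 28895/1032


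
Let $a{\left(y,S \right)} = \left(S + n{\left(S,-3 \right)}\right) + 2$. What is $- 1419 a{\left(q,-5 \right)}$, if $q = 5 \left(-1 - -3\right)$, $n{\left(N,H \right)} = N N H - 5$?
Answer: $117777$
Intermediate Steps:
$n{\left(N,H \right)} = -5 + H N^{2}$ ($n{\left(N,H \right)} = N^{2} H - 5 = H N^{2} - 5 = -5 + H N^{2}$)
$q = 10$ ($q = 5 \left(-1 + 3\right) = 5 \cdot 2 = 10$)
$a{\left(y,S \right)} = -3 + S - 3 S^{2}$ ($a{\left(y,S \right)} = \left(S - \left(5 + 3 S^{2}\right)\right) + 2 = \left(-5 + S - 3 S^{2}\right) + 2 = -3 + S - 3 S^{2}$)
$- 1419 a{\left(q,-5 \right)} = - 1419 \left(-3 - 5 - 3 \left(-5\right)^{2}\right) = - 1419 \left(-3 - 5 - 75\right) = \left(-1419\right) \left(-83\right) = 117777$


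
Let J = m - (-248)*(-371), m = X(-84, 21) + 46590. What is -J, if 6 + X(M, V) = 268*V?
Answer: 39796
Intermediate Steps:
X(M, V) = -6 + 268*V
m = 52212 (m = (-6 + 268*21) + 46590 = (-6 + 5628) + 46590 = 5622 + 46590 = 52212)
J = -39796 (J = 52212 - (-248)*(-371) = 52212 - 1*92008 = 52212 - 92008 = -39796)
-J = -1*(-39796) = 39796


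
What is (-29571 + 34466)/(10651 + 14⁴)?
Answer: 4895/49067 ≈ 0.099761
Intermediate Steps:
(-29571 + 34466)/(10651 + 14⁴) = 4895/(10651 + 38416) = 4895/49067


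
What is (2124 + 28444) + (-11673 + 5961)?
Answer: 24856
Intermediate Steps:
(2124 + 28444) + (-11673 + 5961) = 30568 - 5712 = 24856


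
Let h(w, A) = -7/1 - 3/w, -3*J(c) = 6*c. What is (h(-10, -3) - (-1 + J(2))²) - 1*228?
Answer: -2597/10 ≈ -259.70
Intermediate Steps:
J(c) = -2*c
h(w, A) = -7 - 3/w (h(w, A) = -7*1 - 3/w = -7 - 3/w)
(h(-10, -3) - (-1 + J(2))²) - 1*228 = ((-7 - 3/(-10)) - (-1 - 2*2)²) - 1*228 = ((-7 - 3*(-⅒)) - (-1 - 4)²) - 228 = ((-7 + 3/10) - 1*(-5)²) - 228 = (-67/10 - 1*25) - 228 = (-67/10 - 25) - 228 = -317/10 - 228 = -2597/10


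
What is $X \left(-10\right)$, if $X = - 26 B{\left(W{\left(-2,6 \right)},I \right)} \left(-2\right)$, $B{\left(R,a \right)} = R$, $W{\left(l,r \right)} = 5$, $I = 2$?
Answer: $-2600$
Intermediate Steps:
$X = 260$ ($X = \left(-26\right) 5 \left(-2\right) = \left(-130\right) \left(-2\right) = 260$)
$X \left(-10\right) = 260 \left(-10\right) = -2600$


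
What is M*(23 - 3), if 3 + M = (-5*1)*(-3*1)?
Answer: 240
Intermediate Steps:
M = 12 (M = -3 + (-5*1)*(-3*1) = -3 - 5*(-3) = -3 + 15 = 12)
M*(23 - 3) = 12*(23 - 3) = 12*20 = 240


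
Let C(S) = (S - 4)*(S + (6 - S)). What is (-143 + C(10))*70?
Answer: -7490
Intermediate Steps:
C(S) = -24 + 6*S (C(S) = (-4 + S)*6 = -24 + 6*S)
(-143 + C(10))*70 = (-143 + (-24 + 6*10))*70 = (-143 + (-24 + 60))*70 = (-143 + 36)*70 = -107*70 = -7490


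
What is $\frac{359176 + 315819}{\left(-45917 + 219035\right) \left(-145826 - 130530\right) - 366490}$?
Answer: $- \frac{674995}{47842564498} \approx -1.4109 \cdot 10^{-5}$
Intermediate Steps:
$\frac{359176 + 315819}{\left(-45917 + 219035\right) \left(-145826 - 130530\right) - 366490} = \frac{674995}{173118 \left(-276356\right) - 366490} = \frac{674995}{-47842198008 - 366490} = \frac{674995}{-47842564498} = 674995 \left(- \frac{1}{47842564498}\right) = - \frac{674995}{47842564498}$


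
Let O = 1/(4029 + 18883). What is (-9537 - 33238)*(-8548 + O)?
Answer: 8377559675625/22912 ≈ 3.6564e+8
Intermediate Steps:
O = 1/22912 ≈ 4.3645e-5
(-9537 - 33238)*(-8548 + O) = (-9537 - 33238)*(-8548 + 1/22912) = -42775*(-195851775/22912) = 8377559675625/22912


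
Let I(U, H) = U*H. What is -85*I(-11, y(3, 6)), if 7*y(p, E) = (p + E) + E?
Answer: 14025/7 ≈ 2003.6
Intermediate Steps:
y(p, E) = p/7 + 2*E/7 (y(p, E) = ((p + E) + E)/7 = ((E + p) + E)/7 = (p + 2*E)/7 = p/7 + 2*E/7)
I(U, H) = H*U
-85*I(-11, y(3, 6)) = -85*((1/7)*3 + (2/7)*6)*(-11) = -85*(3/7 + 12/7)*(-11) = -1275*(-11)/7 = -85*(-165/7) = 14025/7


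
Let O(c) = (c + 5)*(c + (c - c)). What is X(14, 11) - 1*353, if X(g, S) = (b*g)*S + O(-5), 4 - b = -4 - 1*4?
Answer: 1495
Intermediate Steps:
O(c) = c*(5 + c) (O(c) = (5 + c)*(c + 0) = (5 + c)*c = c*(5 + c))
b = 12 (b = 4 - (-4 - 1*4) = 4 - (-4 - 4) = 4 - 1*(-8) = 4 + 8 = 12)
X(g, S) = 12*S*g (X(g, S) = (12*g)*S - 5*(5 - 5) = 12*S*g - 5*0 = 12*S*g + 0 = 12*S*g)
X(14, 11) - 1*353 = 12*11*14 - 1*353 = 1848 - 353 = 1495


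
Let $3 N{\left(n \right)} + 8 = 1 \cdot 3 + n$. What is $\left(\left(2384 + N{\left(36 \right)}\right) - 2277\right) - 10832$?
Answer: $- \frac{32144}{3} \approx -10715.0$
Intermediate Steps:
$N{\left(n \right)} = - \frac{5}{3} + \frac{n}{3}$ ($N{\left(n \right)} = - \frac{8}{3} + \frac{1 \cdot 3 + n}{3} = - \frac{8}{3} + \frac{3 + n}{3} = - \frac{8}{3} + \left(1 + \frac{n}{3}\right) = - \frac{5}{3} + \frac{n}{3}$)
$\left(\left(2384 + N{\left(36 \right)}\right) - 2277\right) - 10832 = \left(\left(2384 + \left(- \frac{5}{3} + \frac{1}{3} \cdot 36\right)\right) - 2277\right) - 10832 = \left(\left(2384 + \left(- \frac{5}{3} + 12\right)\right) - 2277\right) - 10832 = \left(\left(2384 + \frac{31}{3}\right) - 2277\right) - 10832 = \left(\frac{7183}{3} - 2277\right) - 10832 = \frac{352}{3} - 10832 = - \frac{32144}{3}$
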